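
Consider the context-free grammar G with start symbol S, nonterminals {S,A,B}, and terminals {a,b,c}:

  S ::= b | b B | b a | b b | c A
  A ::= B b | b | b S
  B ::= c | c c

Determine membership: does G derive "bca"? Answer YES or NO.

Convert to CNF:
  S -> T0 B | T0 T0 | T0 T2 | T1 A | b
  A -> B T0 | T0 S | b
  B -> T1 T1 | c
  T0 -> b
  T1 -> c
  T2 -> a

CYK fill:
  cell(0,0) b: {A,S,T0}  orig:{A,S}
  cell(1,1) c: {B,T1}  orig:{B}
  cell(2,2) a: {T2}  orig:{}
  cell(0,1) bc: {S}
  cell(1,2) ca: ∅
  cell(0,2) bca: ∅

S ∉ T[0,2] ⇒ NO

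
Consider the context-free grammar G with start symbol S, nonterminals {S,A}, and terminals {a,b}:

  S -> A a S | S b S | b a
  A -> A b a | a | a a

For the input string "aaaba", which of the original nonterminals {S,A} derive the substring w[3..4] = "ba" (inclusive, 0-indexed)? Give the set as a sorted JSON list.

CNF form of G:
  S -> A X3 | S X4 | T0 T1
  A -> A X2 | T1 T1 | a
  T0 -> b
  T1 -> a
  X2 -> T0 T1
  X3 -> T1 S
  X4 -> T0 S

Fill CYK table bottom-up — only the sub-triangle for w[3..4]:
  cell(3,3) b: {T0}  orig:{}
  cell(4,4) a: {A,T1}  orig:{A}
  cell(3,4) ba: {S,X2}  orig:{S}

Original NTs in T[3,4] deriving "ba": ["S"]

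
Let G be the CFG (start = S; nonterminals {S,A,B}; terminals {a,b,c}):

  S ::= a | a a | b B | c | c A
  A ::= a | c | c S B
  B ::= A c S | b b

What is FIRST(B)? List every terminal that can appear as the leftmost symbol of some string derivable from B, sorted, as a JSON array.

FIRST sets, iterate to fixpoint:
round 1:
  A via A→a: +{a}
  A via A→c: +{c}
  B via B→A c S: +{a,c}
  B via B→b b: +{b}
  S via S→a: +{a}
  S via S→b B: +{b}
  S via S→c: +{c}
  FIRST(S)={a,b,c}  FIRST(A)={a,c}  FIRST(B)={a,b,c}
round 2: (stable)
  FIRST(S)={a,b,c}  FIRST(A)={a,c}  FIRST(B)={a,b,c}

FIRST(B) = ["a", "b", "c"]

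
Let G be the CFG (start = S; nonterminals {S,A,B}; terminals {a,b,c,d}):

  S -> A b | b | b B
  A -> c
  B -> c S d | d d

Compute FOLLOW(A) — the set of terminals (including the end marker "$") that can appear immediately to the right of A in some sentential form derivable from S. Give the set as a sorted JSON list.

Compute FIRST by fixpoint:
iter 1:
  A via A→c: +{c}
  B via B→c S d: +{c}
  B via B→d d: +{d}
  S via S→A b: +{c}
  S via S→b: +{b}
  FIRST[S]={b,c}  FIRST[A]={c}  FIRST[B]={c,d}
iter 2: (stable)
  FIRST[S]={b,c}  FIRST[A]={c}  FIRST[B]={c,d}

FOLLOW sets:
initialize: $ ∈ FOLLOW(S)
pass 1:
  B→c S d: FOLLOW(S) ⊇ FIRST(d) = {d}; new: +{d}
  S→A b: FOLLOW(A) ⊇ FIRST(b) = {b}; new: +{b}
  S→b B: FOLLOW(B) ⊇ FOLLOW(S) ⊇ {$,d}; new: +{$,d}
  S: {$,d}  A: {b}  B: {$,d}
pass 2: (stable)
  S: {$,d}  A: {b}  B: {$,d}

FOLLOW(A) = ["b"]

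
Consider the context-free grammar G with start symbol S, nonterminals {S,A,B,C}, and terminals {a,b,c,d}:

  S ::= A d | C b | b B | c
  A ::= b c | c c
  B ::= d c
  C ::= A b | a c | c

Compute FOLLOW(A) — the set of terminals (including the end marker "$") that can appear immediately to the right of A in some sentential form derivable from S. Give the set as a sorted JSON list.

FIRST iteration:
[1]
  A via A→b c: +{b}
  A via A→c c: +{c}
  B via B→d c: +{d}
  C via C→A b: +{b,c}
  C via C→a c: +{a}
  S via S→A d: +{b,c}
  S via S→C b: +{a}
  S: {a,b,c}  A: {b,c}  B: {d}  C: {a,b,c}
[2] (stable)
  S: {a,b,c}  A: {b,c}  B: {d}  C: {a,b,c}

Compute FOLLOW by fixpoint:
FOLLOW(S) := {$}
[1]
  C→A b: FOLLOW(A) ⊇ FIRST(b) = {b}; new: +{b}
  S→A d: FOLLOW(A) ⊇ FIRST(d) = {d}; new: +{d}
  S→C b: FOLLOW(C) ⊇ FIRST(b) = {b}; new: +{b}
  S→b B: FOLLOW(B) ⊇ FOLLOW(S) ⊇ {$}; new: +{$}
  S: {$}  A: {b,d}  B: {$}  C: {b}
[2] (stable)
  S: {$}  A: {b,d}  B: {$}  C: {b}

FOLLOW(A) = ["b", "d"]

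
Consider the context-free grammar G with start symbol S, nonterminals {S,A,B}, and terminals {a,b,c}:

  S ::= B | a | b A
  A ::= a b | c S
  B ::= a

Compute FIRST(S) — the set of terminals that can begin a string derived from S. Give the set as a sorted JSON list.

Compute FIRST by fixpoint:
pass 1:
  A via A→a b: +{a}
  A via A→c S: +{c}
  B via B→a: +{a}
  S via S→B: +{a}
  S via S→b A: +{b}
  FIRST(S)={a,b}  FIRST(A)={a,c}  FIRST(B)={a}
pass 2: done
  FIRST(S)={a,b}  FIRST(A)={a,c}  FIRST(B)={a}

FIRST(S) = ["a", "b"]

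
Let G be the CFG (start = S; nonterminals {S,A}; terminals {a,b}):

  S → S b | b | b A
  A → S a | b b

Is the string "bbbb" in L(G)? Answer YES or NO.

Convert to CNF:
  S -> S T1 | T1 A | b
  A -> S T0 | T1 T1
  T0 -> a
  T1 -> b

CYK fill:
  T[0,0] 'b' = {S,T1}  orig:{S}
  T[1,1] 'b' = {S,T1}  orig:{S}
  T[2,2] 'b' = {S,T1}  orig:{S}
  T[3,3] 'b' = {S,T1}  orig:{S}
  T[0,1] 'bb' = {A,S}
  T[1,2] 'bb' = {A,S}
  T[2,3] 'bb' = {A,S}
  T[0,2] 'bbb' = {S}
  T[1,3] 'bbb' = {S}
  T[0,3] 'bbbb' = {S}

S ∈ T[0,3] ⇒ YES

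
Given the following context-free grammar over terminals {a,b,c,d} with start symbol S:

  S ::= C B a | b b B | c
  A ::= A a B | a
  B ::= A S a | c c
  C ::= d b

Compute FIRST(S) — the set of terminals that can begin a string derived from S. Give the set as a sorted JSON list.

FIRST sets, iterate to fixpoint:
[1]
  A via A→a: +{a}
  B via B→A S a: +{a}
  B via B→c c: +{c}
  C via C→d b: +{d}
  S via S→C B a: +{d}
  S via S→b b B: +{b}
  S via S→c: +{c}
  S: {b,c,d}  A: {a}  B: {a,c}  C: {d}
[2] done
  S: {b,c,d}  A: {a}  B: {a,c}  C: {d}

FIRST(S) = ["b", "c", "d"]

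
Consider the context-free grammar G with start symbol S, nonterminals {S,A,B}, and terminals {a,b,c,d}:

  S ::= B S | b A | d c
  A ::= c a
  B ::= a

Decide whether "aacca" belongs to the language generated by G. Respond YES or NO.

Convert to CNF:
  S -> B S | T2 A | T3 T0
  A -> T0 T1
  B -> a
  T0 -> c
  T1 -> a
  T2 -> b
  T3 -> d

Fill CYK table bottom-up:
  T[0,0] 'a' = {B,T1}  orig:{B}
  T[1,1] 'a' = {B,T1}  orig:{B}
  T[2,2] 'c' = {T0}  orig:{}
  T[3,3] 'c' = {T0}  orig:{}
  T[4,4] 'a' = {B,T1}  orig:{B}
  T[0,1] 'aa' = ∅
  T[1,2] 'ac' = ∅
  T[2,3] 'cc' = ∅
  T[3,4] 'ca' = {A}
  T[0,2] 'aac' = ∅
  T[1,3] 'acc' = ∅
  T[2,4] 'cca' = ∅
  T[0,3] 'aacc' = ∅
  T[1,4] 'acca' = ∅
  T[0,4] 'aacca' = ∅

S ∉ T[0,4] ⇒ NO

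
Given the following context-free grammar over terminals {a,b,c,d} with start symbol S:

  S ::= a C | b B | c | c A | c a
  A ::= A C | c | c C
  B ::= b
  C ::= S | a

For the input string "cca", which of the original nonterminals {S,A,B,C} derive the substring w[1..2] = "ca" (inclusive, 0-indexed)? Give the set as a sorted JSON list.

Convert to CNF:
  S -> T0 A | T0 T1 | T1 C | T2 B | c
  A -> A C | T0 C | c
  B -> b
  C -> T0 A | T0 T1 | T1 C | T2 B | a | c
  T0 -> c
  T1 -> a
  T2 -> b

CYK table (by increasing span) (cells [i..j] with 1 ≤ i ≤ j ≤ 2 only):
  T[1,1] 'c' = {A,C,S,T0}  orig:{A,C,S}
  T[2,2] 'a' = {C,T1}  orig:{C}
  T[1,2] 'ca' = {A,C,S}

Original NTs in T[1,2] deriving "ca": ["A", "C", "S"]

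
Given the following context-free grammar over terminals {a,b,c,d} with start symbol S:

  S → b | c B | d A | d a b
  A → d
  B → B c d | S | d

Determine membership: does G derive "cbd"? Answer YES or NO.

CNF form of G:
  S -> T0 B | T1 A | T1 X6 | b
  A -> d
  B -> B X4 | T0 B | T1 A | T1 X5 | b | d
  T0 -> c
  T1 -> d
  T2 -> a
  T3 -> b
  X4 -> T0 T1
  X5 -> T2 T3
  X6 -> T2 T3

CYK fill:
  [0..0]={T0}  "c"  orig:{}
  [1..1]={B,S,T3}  "b"  orig:{B,S}
  [2..2]={A,B,T1}  "d"  orig:{A,B}
  [0..1]={B,S}  "cb"
  [1..2]=∅  "bd"
  [0..2]=∅  "cbd"

S ∉ T[0,2] ⇒ NO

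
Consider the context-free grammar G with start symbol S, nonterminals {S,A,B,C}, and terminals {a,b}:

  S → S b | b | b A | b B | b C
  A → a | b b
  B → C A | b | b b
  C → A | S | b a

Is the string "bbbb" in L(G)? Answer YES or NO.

CNF form of G:
  S -> S T0 | T0 A | T0 B | T0 C | b
  A -> T0 T0 | a
  B -> C A | T0 T0 | b
  C -> S T0 | T0 A | T0 B | T0 C | T0 T0 | T0 T1 | a | b
  T0 -> b
  T1 -> a

CYK fill:
  cell(0,0) b: {B,C,S,T0}  orig:{B,C,S}
  cell(1,1) b: {B,C,S,T0}  orig:{B,C,S}
  cell(2,2) b: {B,C,S,T0}  orig:{B,C,S}
  cell(3,3) b: {B,C,S,T0}  orig:{B,C,S}
  cell(0,1) bb: {A,B,C,S}
  cell(1,2) bb: {A,B,C,S}
  cell(2,3) bb: {A,B,C,S}
  cell(0,2) bbb: {B,C,S}
  cell(1,3) bbb: {B,C,S}
  cell(0,3) bbbb: {B,C,S}

S ∈ T[0,3] ⇒ YES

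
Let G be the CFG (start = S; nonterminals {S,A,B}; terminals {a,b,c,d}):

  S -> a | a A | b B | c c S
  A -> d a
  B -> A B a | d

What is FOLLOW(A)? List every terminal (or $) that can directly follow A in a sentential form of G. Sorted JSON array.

Compute FIRST by fixpoint:
iter 1:
  A via A→d a: +{d}
  B via B→A B a: +{d}
  S via S→a: +{a}
  S via S→b B: +{b}
  S via S→c c S: +{c}
  S: {a,b,c}  A: {d}  B: {d}
iter 2: (no change)
  S: {a,b,c}  A: {d}  B: {d}

FOLLOW sets:
FOLLOW(S) := {$}
[1]
  B→A B a: FOLLOW(A) ⊇ FIRST(B) = {d}; new: +{d}
  B→A B a: FOLLOW(B) ⊇ FIRST(a) = {a}; new: +{a}
  S→a A: FOLLOW(A) ⊇ FOLLOW(S) ⊇ {$}; new: +{$}
  S→b B: FOLLOW(B) ⊇ FOLLOW(S) ⊇ {$}; new: +{$}
  FOLLOW[S]={$}  FOLLOW[A]={$,d}  FOLLOW[B]={$,a}
[2] (stable)
  FOLLOW[S]={$}  FOLLOW[A]={$,d}  FOLLOW[B]={$,a}

FOLLOW(A) = ["$", "d"]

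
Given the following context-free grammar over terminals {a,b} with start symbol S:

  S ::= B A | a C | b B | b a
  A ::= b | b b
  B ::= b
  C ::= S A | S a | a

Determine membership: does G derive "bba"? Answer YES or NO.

Convert to CNF:
  S -> B A | T0 B | T0 T1 | T1 C
  A -> T0 T0 | b
  B -> b
  C -> S A | S T1 | a
  T0 -> b
  T1 -> a

CYK fill:
  T[0,0] 'b' = {A,B,T0}  orig:{A,B}
  T[1,1] 'b' = {A,B,T0}  orig:{A,B}
  T[2,2] 'a' = {C,T1}  orig:{C}
  T[0,1] 'bb' = {A,S}
  T[1,2] 'ba' = {S}
  T[0,2] 'bba' = {C}

S ∉ T[0,2] ⇒ NO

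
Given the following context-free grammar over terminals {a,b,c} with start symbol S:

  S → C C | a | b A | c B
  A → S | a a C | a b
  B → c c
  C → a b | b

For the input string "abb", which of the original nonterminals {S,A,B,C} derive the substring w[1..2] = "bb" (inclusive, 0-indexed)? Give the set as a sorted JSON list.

Convert to CNF:
  S -> C C | T1 A | T2 B | a
  A -> C C | T0 T1 | T0 X3 | T1 A | T2 B | a
  B -> T2 T2
  C -> T0 T1 | b
  T0 -> a
  T1 -> b
  T2 -> c
  X3 -> T0 C

Fill CYK table bottom-up, restricted to cells inside w[1..2]:
  [1..1]={C,T1}  "b"  orig:{C}
  [2..2]={C,T1}  "b"  orig:{C}
  [1..2]={A,S}  "bb"

Original NTs in T[1,2] deriving "bb": ["A", "S"]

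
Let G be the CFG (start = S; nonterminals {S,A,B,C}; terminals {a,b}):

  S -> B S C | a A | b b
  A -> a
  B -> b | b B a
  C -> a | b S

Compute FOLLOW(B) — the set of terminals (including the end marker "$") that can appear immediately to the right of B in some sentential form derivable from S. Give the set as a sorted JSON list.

Compute FIRST by fixpoint:
iter 1:
  A via A→a: +{a}
  B via B→b: +{b}
  C via C→a: +{a}
  C via C→b S: +{b}
  S via S→B S C: +{b}
  S via S→a A: +{a}
  FIRST[S]={a,b}  FIRST[A]={a}  FIRST[B]={b}  FIRST[C]={a,b}
iter 2: done
  FIRST[S]={a,b}  FIRST[A]={a}  FIRST[B]={b}  FIRST[C]={a,b}

FOLLOW iteration:
FOLLOW(S) := {$}
round 1:
  B→b B a: FOLLOW(B) ⊇ FIRST(a) = {a}; new: +{a}
  S→B S C: FOLLOW(B) ⊇ FIRST(S) = {a,b}; new: +{b}
  S→B S C: FOLLOW(S) ⊇ FIRST(C) = {a,b}; new: +{a,b}
  S→B S C: FOLLOW(C) ⊇ FOLLOW(S) ⊇ {$,a,b}; new: +{$,a,b}
  S→a A: FOLLOW(A) ⊇ FOLLOW(S) ⊇ {$,a,b}; new: +{$,a,b}
  FOLLOW(S)={$,a,b}  FOLLOW(A)={$,a,b}  FOLLOW(B)={a,b}  FOLLOW(C)={$,a,b}
round 2: (stable)
  FOLLOW(S)={$,a,b}  FOLLOW(A)={$,a,b}  FOLLOW(B)={a,b}  FOLLOW(C)={$,a,b}

FOLLOW(B) = ["a", "b"]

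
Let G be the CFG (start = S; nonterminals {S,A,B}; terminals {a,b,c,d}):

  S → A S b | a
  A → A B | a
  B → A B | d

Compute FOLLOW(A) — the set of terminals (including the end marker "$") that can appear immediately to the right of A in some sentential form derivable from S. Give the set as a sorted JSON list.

Compute FIRST by fixpoint:
round 1:
  A via A→a: +{a}
  B via B→A B: +{a}
  B via B→d: +{d}
  S via S→A S b: +{a}
  FIRST[S]={a}  FIRST[A]={a}  FIRST[B]={a,d}
round 2: — fixpoint
  FIRST[S]={a}  FIRST[A]={a}  FIRST[B]={a,d}

FOLLOW sets:
FOLLOW(S) := {$}
round 1:
  A→A B: FOLLOW(A) ⊇ FIRST(B) = {a,d}; new: +{a,d}
  A→A B: FOLLOW(B) ⊇ FOLLOW(A) ⊇ {a,d}; new: +{a,d}
  S→A S b: FOLLOW(S) ⊇ FIRST(b) = {b}; new: +{b}
  S: {$,b}  A: {a,d}  B: {a,d}
round 2: done
  S: {$,b}  A: {a,d}  B: {a,d}

FOLLOW(A) = ["a", "d"]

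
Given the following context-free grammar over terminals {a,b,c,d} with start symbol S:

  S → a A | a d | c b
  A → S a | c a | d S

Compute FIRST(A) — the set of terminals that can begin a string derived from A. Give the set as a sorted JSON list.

FIRST iteration:
[1]
  A via A→c a: +{c}
  A via A→d S: +{d}
  S via S→a A: +{a}
  S via S→c b: +{c}
  FIRST(S)={a,c}  FIRST(A)={c,d}
[2]
  A via A→S a: +{a}
  FIRST(S)={a,c}  FIRST(A)={a,c,d}
[3] (stable)
  FIRST(S)={a,c}  FIRST(A)={a,c,d}

FIRST(A) = ["a", "c", "d"]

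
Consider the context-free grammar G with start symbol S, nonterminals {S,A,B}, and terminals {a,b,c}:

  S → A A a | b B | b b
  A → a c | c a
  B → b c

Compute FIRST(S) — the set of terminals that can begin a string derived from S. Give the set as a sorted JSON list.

FIRST iteration:
[1]
  A via A→a c: +{a}
  A via A→c a: +{c}
  B via B→b c: +{b}
  S via S→A A a: +{a,c}
  S via S→b B: +{b}
  FIRST[S]={a,b,c}  FIRST[A]={a,c}  FIRST[B]={b}
[2] done
  FIRST[S]={a,b,c}  FIRST[A]={a,c}  FIRST[B]={b}

FIRST(S) = ["a", "b", "c"]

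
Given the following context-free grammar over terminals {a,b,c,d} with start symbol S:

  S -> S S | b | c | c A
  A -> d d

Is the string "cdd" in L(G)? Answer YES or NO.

CNF form of G:
  S -> S S | T1 A | b | c
  A -> T0 T0
  T0 -> d
  T1 -> c

CYK fill:
  T[0,0] 'c' = {S,T1}  orig:{S}
  T[1,1] 'd' = {T0}  orig:{}
  T[2,2] 'd' = {T0}  orig:{}
  T[0,1] 'cd' = ∅
  T[1,2] 'dd' = {A}
  T[0,2] 'cdd' = {S}

S ∈ T[0,2] ⇒ YES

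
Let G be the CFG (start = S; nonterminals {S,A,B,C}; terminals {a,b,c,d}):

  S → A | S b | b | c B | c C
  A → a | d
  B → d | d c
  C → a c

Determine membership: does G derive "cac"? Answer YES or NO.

Convert to CNF:
  S -> S T3 | T1 B | T1 C | a | b | d
  A -> a | d
  B -> T0 T1 | d
  C -> T2 T1
  T0 -> d
  T1 -> c
  T2 -> a
  T3 -> b

Fill CYK table bottom-up:
  [0..0]={T1}  "c"  orig:{}
  [1..1]={A,S,T2}  "a"  orig:{A,S}
  [2..2]={T1}  "c"  orig:{}
  [0..1]=∅  "ca"
  [1..2]={C}  "ac"
  [0..2]={S}  "cac"

S ∈ T[0,2] ⇒ YES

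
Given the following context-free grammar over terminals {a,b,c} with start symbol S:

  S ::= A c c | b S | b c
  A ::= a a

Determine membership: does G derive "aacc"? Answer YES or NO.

CNF form of G:
  S -> A X3 | T2 S | T2 T1
  A -> T0 T0
  T0 -> a
  T1 -> c
  T2 -> b
  X3 -> T1 T1

CYK table (by increasing span):
  T[0,0] 'a' = {T0}  orig:{}
  T[1,1] 'a' = {T0}  orig:{}
  T[2,2] 'c' = {T1}  orig:{}
  T[3,3] 'c' = {T1}  orig:{}
  T[0,1] 'aa' = {A}
  T[1,2] 'ac' = ∅
  T[2,3] 'cc' = {X3}  orig:{}
  T[0,2] 'aac' = ∅
  T[1,3] 'acc' = ∅
  T[0,3] 'aacc' = {S}

S ∈ T[0,3] ⇒ YES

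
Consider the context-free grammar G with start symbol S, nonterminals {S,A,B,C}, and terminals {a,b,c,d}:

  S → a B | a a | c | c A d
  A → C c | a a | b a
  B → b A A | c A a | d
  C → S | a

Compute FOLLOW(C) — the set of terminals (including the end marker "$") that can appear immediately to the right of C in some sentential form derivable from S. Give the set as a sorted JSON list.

FIRST iteration:
round 1:
  A via A→a a: +{a}
  A via A→b a: +{b}
  B via B→b A A: +{b}
  B via B→c A a: +{c}
  B via B→d: +{d}
  C via C→a: +{a}
  S via S→a B: +{a}
  S via S→c: +{c}
  FIRST(S)={a,c}  FIRST(A)={a,b}  FIRST(B)={b,c,d}  FIRST(C)={a}
round 2:
  C via C→S: +{c}
  FIRST(S)={a,c}  FIRST(A)={a,b}  FIRST(B)={b,c,d}  FIRST(C)={a,c}
round 3:
  A via A→C c: +{c}
  FIRST(S)={a,c}  FIRST(A)={a,b,c}  FIRST(B)={b,c,d}  FIRST(C)={a,c}
round 4: done
  FIRST(S)={a,c}  FIRST(A)={a,b,c}  FIRST(B)={b,c,d}  FIRST(C)={a,c}

FOLLOW iteration:
initialize: $ ∈ FOLLOW(S)
round 1:
  A→C c: FOLLOW(C) ⊇ FIRST(c) = {c}; new: +{c}
  B→b A A: FOLLOW(A) ⊇ FIRST(A) = {a,b,c}; new: +{a,b,c}
  C→S: FOLLOW(S) ⊇ FOLLOW(C) ⊇ {c}; new: +{c}
  S→a B: FOLLOW(B) ⊇ FOLLOW(S) ⊇ {$,c}; new: +{$,c}
  S→c A d: FOLLOW(A) ⊇ FIRST(d) = {d}; new: +{d}
  S: {$,c}  A: {a,b,c,d}  B: {$,c}  C: {c}
round 2:
  B→b A A: FOLLOW(A) ⊇ FOLLOW(B) ⊇ {$,c}; new: +{$}
  S: {$,c}  A: {$,a,b,c,d}  B: {$,c}  C: {c}
round 3: — fixpoint
  S: {$,c}  A: {$,a,b,c,d}  B: {$,c}  C: {c}

FOLLOW(C) = ["c"]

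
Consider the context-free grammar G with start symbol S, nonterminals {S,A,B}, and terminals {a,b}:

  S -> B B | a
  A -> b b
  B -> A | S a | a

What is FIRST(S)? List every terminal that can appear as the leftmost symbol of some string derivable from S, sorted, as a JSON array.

Compute FIRST by fixpoint:
round 1:
  A via A→b b: +{b}
  B via B→A: +{b}
  B via B→a: +{a}
  S via S→B B: +{a,b}
  FIRST(S)={a,b}  FIRST(A)={b}  FIRST(B)={a,b}
round 2: (stable)
  FIRST(S)={a,b}  FIRST(A)={b}  FIRST(B)={a,b}

FIRST(S) = ["a", "b"]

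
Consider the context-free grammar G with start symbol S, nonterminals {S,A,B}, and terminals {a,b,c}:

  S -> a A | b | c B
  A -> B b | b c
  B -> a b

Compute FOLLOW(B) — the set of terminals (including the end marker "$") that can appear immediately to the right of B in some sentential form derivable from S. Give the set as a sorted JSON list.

FIRST sets, iterate to fixpoint:
pass 1:
  A via A→b c: +{b}
  B via B→a b: +{a}
  S via S→a A: +{a}
  S via S→b: +{b}
  S via S→c B: +{c}
  FIRST(S)={a,b,c}  FIRST(A)={b}  FIRST(B)={a}
pass 2:
  A via A→B b: +{a}
  FIRST(S)={a,b,c}  FIRST(A)={a,b}  FIRST(B)={a}
pass 3: (stable)
  FIRST(S)={a,b,c}  FIRST(A)={a,b}  FIRST(B)={a}

FOLLOW sets:
seed FOLLOW(S) with $
round 1:
  A→B b: FOLLOW(B) ⊇ FIRST(b) = {b}; new: +{b}
  S→a A: FOLLOW(A) ⊇ FOLLOW(S) ⊇ {$}; new: +{$}
  S→c B: FOLLOW(B) ⊇ FOLLOW(S) ⊇ {$}; new: +{$}
  FOLLOW[S]={$}  FOLLOW[A]={$}  FOLLOW[B]={$,b}
round 2: (no change)
  FOLLOW[S]={$}  FOLLOW[A]={$}  FOLLOW[B]={$,b}

FOLLOW(B) = ["$", "b"]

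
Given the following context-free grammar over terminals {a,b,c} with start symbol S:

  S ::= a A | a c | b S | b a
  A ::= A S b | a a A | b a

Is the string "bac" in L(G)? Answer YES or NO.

CNF form of G:
  S -> T0 S | T0 T1 | T1 A | T1 T2
  A -> A X3 | T0 T1 | T1 X4
  T0 -> b
  T1 -> a
  T2 -> c
  X3 -> S T0
  X4 -> T1 A

CYK table (by increasing span):
  T[0,0] 'b' = {T0}  orig:{}
  T[1,1] 'a' = {T1}  orig:{}
  T[2,2] 'c' = {T2}  orig:{}
  T[0,1] 'ba' = {A,S}
  T[1,2] 'ac' = {S}
  T[0,2] 'bac' = {S}

S ∈ T[0,2] ⇒ YES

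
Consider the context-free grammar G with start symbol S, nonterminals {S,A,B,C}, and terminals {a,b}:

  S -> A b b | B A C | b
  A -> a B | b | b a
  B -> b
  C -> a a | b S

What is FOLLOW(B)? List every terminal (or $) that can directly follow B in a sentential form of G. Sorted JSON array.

Compute FIRST by fixpoint:
iter 1:
  A via A→a B: +{a}
  A via A→b: +{b}
  B via B→b: +{b}
  C via C→a a: +{a}
  C via C→b S: +{b}
  S via S→A b b: +{a,b}
  FIRST(S)={a,b}  FIRST(A)={a,b}  FIRST(B)={b}  FIRST(C)={a,b}
iter 2: — fixpoint
  FIRST(S)={a,b}  FIRST(A)={a,b}  FIRST(B)={b}  FIRST(C)={a,b}

FOLLOW iteration:
initialize: $ ∈ FOLLOW(S)
iter 1:
  S→A b b: FOLLOW(A) ⊇ FIRST(b) = {b}; new: +{b}
  S→B A C: FOLLOW(B) ⊇ FIRST(A) = {a,b}; new: +{a,b}
  S→B A C: FOLLOW(A) ⊇ FIRST(C) = {a,b}; new: +{a}
  S→B A C: FOLLOW(C) ⊇ FOLLOW(S) ⊇ {$}; new: +{$}
  S: {$}  A: {a,b}  B: {a,b}  C: {$}
iter 2: (no change)
  S: {$}  A: {a,b}  B: {a,b}  C: {$}

FOLLOW(B) = ["a", "b"]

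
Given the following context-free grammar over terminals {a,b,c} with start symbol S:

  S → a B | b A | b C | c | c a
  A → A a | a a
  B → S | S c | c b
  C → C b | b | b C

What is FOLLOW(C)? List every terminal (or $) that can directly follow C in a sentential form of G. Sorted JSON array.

FIRST iteration:
iter 1:
  A via A→a a: +{a}
  B via B→c b: +{c}
  C via C→b: +{b}
  S via S→a B: +{a}
  S via S→b A: +{b}
  S via S→c: +{c}
  S: {a,b,c}  A: {a}  B: {c}  C: {b}
iter 2:
  B via B→S: +{a,b}
  S: {a,b,c}  A: {a}  B: {a,b,c}  C: {b}
iter 3: (stable)
  S: {a,b,c}  A: {a}  B: {a,b,c}  C: {b}

Compute FOLLOW by fixpoint:
FOLLOW(S) := {$}
[1]
  A→A a: FOLLOW(A) ⊇ FIRST(a) = {a}; new: +{a}
  B→S c: FOLLOW(S) ⊇ FIRST(c) = {c}; new: +{c}
  C→C b: FOLLOW(C) ⊇ FIRST(b) = {b}; new: +{b}
  S→a B: FOLLOW(B) ⊇ FOLLOW(S) ⊇ {$,c}; new: +{$,c}
  S→b A: FOLLOW(A) ⊇ FOLLOW(S) ⊇ {$,c}; new: +{$,c}
  S→b C: FOLLOW(C) ⊇ FOLLOW(S) ⊇ {$,c}; new: +{$,c}
  FOLLOW(S)={$,c}  FOLLOW(A)={$,a,c}  FOLLOW(B)={$,c}  FOLLOW(C)={$,b,c}
[2] — fixpoint
  FOLLOW(S)={$,c}  FOLLOW(A)={$,a,c}  FOLLOW(B)={$,c}  FOLLOW(C)={$,b,c}

FOLLOW(C) = ["$", "b", "c"]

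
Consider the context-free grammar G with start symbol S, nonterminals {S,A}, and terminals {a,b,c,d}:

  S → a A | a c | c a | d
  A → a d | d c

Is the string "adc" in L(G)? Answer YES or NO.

Convert to CNF:
  S -> T0 A | T0 T2 | T2 T0 | d
  A -> T0 T1 | T1 T2
  T0 -> a
  T1 -> d
  T2 -> c

CYK fill:
  cell(0,0) a: {T0}  orig:{}
  cell(1,1) d: {S,T1}  orig:{S}
  cell(2,2) c: {T2}  orig:{}
  cell(0,1) ad: {A}
  cell(1,2) dc: {A}
  cell(0,2) adc: {S}

S ∈ T[0,2] ⇒ YES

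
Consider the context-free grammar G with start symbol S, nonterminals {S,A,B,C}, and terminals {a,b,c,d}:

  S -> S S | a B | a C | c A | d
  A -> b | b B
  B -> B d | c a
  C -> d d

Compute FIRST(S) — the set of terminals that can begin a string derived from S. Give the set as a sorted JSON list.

FIRST iteration:
[1]
  A via A→b: +{b}
  B via B→c a: +{c}
  C via C→d d: +{d}
  S via S→a B: +{a}
  S via S→c A: +{c}
  S via S→d: +{d}
  FIRST(S)={a,c,d}  FIRST(A)={b}  FIRST(B)={c}  FIRST(C)={d}
[2] — fixpoint
  FIRST(S)={a,c,d}  FIRST(A)={b}  FIRST(B)={c}  FIRST(C)={d}

FIRST(S) = ["a", "c", "d"]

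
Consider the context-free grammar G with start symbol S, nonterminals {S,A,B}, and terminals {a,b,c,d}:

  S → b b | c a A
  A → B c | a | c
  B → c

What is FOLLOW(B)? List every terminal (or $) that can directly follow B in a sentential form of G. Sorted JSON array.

Compute FIRST by fixpoint:
[1]
  A via A→a: +{a}
  A via A→c: +{c}
  B via B→c: +{c}
  S via S→b b: +{b}
  S via S→c a A: +{c}
  S: {b,c}  A: {a,c}  B: {c}
[2] (stable)
  S: {b,c}  A: {a,c}  B: {c}

Compute FOLLOW by fixpoint:
initialize: $ ∈ FOLLOW(S)
iter 1:
  A→B c: FOLLOW(B) ⊇ FIRST(c) = {c}; new: +{c}
  S→c a A: FOLLOW(A) ⊇ FOLLOW(S) ⊇ {$}; new: +{$}
  S: {$}  A: {$}  B: {c}
iter 2: (stable)
  S: {$}  A: {$}  B: {c}

FOLLOW(B) = ["c"]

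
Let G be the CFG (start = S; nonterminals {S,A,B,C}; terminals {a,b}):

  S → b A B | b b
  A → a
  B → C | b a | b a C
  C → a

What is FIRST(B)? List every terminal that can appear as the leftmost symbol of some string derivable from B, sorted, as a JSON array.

FIRST iteration:
iter 1:
  A via A→a: +{a}
  B via B→b a: +{b}
  C via C→a: +{a}
  S via S→b A B: +{b}
  S: {b}  A: {a}  B: {b}  C: {a}
iter 2:
  B via B→C: +{a}
  S: {b}  A: {a}  B: {a,b}  C: {a}
iter 3: done
  S: {b}  A: {a}  B: {a,b}  C: {a}

FIRST(B) = ["a", "b"]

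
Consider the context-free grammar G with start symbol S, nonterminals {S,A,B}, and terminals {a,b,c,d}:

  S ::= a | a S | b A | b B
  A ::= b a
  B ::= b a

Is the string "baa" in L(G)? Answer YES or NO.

Convert to CNF:
  S -> T0 A | T0 B | T1 S | a
  A -> T0 T1
  B -> T0 T1
  T0 -> b
  T1 -> a

CYK table (by increasing span):
  T[0,0] 'b' = {T0}  orig:{}
  T[1,1] 'a' = {S,T1}  orig:{S}
  T[2,2] 'a' = {S,T1}  orig:{S}
  T[0,1] 'ba' = {A,B}
  T[1,2] 'aa' = {S}
  T[0,2] 'baa' = ∅

S ∉ T[0,2] ⇒ NO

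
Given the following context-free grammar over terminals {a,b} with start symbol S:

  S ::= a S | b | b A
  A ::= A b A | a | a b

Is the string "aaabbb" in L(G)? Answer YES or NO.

Convert to CNF:
  S -> T0 A | T1 S | b
  A -> A X2 | T1 T0 | a
  T0 -> b
  T1 -> a
  X2 -> T0 A

Fill CYK table bottom-up:
  T[0,0] 'a' = {A,T1}  orig:{A}
  T[1,1] 'a' = {A,T1}  orig:{A}
  T[2,2] 'a' = {A,T1}  orig:{A}
  T[3,3] 'b' = {S,T0}  orig:{S}
  T[4,4] 'b' = {S,T0}  orig:{S}
  T[5,5] 'b' = {S,T0}  orig:{S}
  T[0,1] 'aa' = ∅
  T[1,2] 'aa' = ∅
  T[2,3] 'ab' = {A,S}
  T[3,4] 'bb' = ∅
  T[4,5] 'bb' = ∅
  T[0,2] 'aaa' = ∅
  T[1,3] 'aab' = {S}
  T[2,4] 'abb' = ∅
  T[3,5] 'bbb' = ∅
  T[0,3] 'aaab' = {S}
  T[1,4] 'aabb' = ∅
  T[2,5] 'abbb' = ∅
  T[0,4] 'aaabb' = ∅
  T[1,5] 'aabbb' = ∅
  T[0,5] 'aaabbb' = ∅

S ∉ T[0,5] ⇒ NO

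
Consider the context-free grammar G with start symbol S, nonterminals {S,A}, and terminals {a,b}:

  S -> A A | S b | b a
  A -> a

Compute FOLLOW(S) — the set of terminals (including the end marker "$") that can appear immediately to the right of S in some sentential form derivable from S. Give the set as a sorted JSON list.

FIRST iteration:
pass 1:
  A via A→a: +{a}
  S via S→A A: +{a}
  S via S→b a: +{b}
  FIRST[S]={a,b}  FIRST[A]={a}
pass 2: — fixpoint
  FIRST[S]={a,b}  FIRST[A]={a}

FOLLOW iteration:
FOLLOW(S) := {$}
round 1:
  S→A A: FOLLOW(A) ⊇ FIRST(A) = {a}; new: +{a}
  S→A A: FOLLOW(A) ⊇ FOLLOW(S) ⊇ {$}; new: +{$}
  S→S b: FOLLOW(S) ⊇ FIRST(b) = {b}; new: +{b}
  FOLLOW[S]={$,b}  FOLLOW[A]={$,a}
round 2:
  S→A A: FOLLOW(A) ⊇ FOLLOW(S) ⊇ {$,b}; new: +{b}
  FOLLOW[S]={$,b}  FOLLOW[A]={$,a,b}
round 3: (no change)
  FOLLOW[S]={$,b}  FOLLOW[A]={$,a,b}

FOLLOW(S) = ["$", "b"]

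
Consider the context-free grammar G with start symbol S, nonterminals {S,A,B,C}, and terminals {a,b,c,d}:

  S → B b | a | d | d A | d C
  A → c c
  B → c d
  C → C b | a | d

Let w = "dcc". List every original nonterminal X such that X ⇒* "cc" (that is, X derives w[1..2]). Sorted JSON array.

Convert to CNF:
  S -> B T2 | T1 A | T1 C | a | d
  A -> T0 T0
  B -> T0 T1
  C -> C T2 | a | d
  T0 -> c
  T1 -> d
  T2 -> b

CYK table (by increasing span), restricted to cells inside w[1..2]:
  cell(1,1) c: {T0}  orig:{}
  cell(2,2) c: {T0}  orig:{}
  cell(1,2) cc: {A}

Original NTs in T[1,2] deriving "cc": ["A"]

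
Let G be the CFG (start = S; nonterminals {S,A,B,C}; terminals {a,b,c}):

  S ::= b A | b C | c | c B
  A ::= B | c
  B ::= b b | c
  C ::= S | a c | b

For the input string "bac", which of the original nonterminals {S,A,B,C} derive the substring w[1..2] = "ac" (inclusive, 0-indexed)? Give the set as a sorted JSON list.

CNF form of G:
  S -> T0 A | T0 C | T2 B | c
  A -> T0 T0 | c
  B -> T0 T0 | c
  C -> T0 A | T0 C | T1 T2 | T2 B | b | c
  T0 -> b
  T1 -> a
  T2 -> c

CYK fill — only the sub-triangle for w[1..2]:
  [1..1]={T1}  "a"  orig:{}
  [2..2]={A,B,C,S,T2}  "c"  orig:{A,B,C,S}
  [1..2]={C}  "ac"

Original NTs in T[1,2] deriving "ac": ["C"]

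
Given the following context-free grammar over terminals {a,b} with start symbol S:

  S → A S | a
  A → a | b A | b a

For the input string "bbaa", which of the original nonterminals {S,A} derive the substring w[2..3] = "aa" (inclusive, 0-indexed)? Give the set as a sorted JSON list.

Convert to CNF:
  S -> A S | a
  A -> T0 A | T0 T1 | a
  T0 -> b
  T1 -> a

CYK fill — only the sub-triangle for w[2..3]:
  cell(2,2) a: {A,S,T1}  orig:{A,S}
  cell(3,3) a: {A,S,T1}  orig:{A,S}
  cell(2,3) aa: {S}

Original NTs in T[2,3] deriving "aa": ["S"]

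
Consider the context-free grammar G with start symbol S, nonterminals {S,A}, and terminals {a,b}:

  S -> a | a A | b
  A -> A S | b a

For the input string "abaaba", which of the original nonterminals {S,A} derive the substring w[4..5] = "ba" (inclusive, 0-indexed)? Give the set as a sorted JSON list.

CNF form of G:
  S -> T1 A | a | b
  A -> A S | T0 T1
  T0 -> b
  T1 -> a

CYK fill — only the sub-triangle for w[4..5]:
  [4..4]={S,T0}  "b"  orig:{S}
  [5..5]={S,T1}  "a"  orig:{S}
  [4..5]={A}  "ba"

Original NTs in T[4,5] deriving "ba": ["A"]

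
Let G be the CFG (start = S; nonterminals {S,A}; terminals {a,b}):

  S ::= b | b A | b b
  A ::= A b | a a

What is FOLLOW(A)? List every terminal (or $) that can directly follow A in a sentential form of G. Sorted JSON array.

Compute FIRST by fixpoint:
iter 1:
  A via A→a a: +{a}
  S via S→b: +{b}
  FIRST(S)={b}  FIRST(A)={a}
iter 2: (no change)
  FIRST(S)={b}  FIRST(A)={a}

FOLLOW sets:
FOLLOW(S) := {$}
iter 1:
  A→A b: FOLLOW(A) ⊇ FIRST(b) = {b}; new: +{b}
  S→b A: FOLLOW(A) ⊇ FOLLOW(S) ⊇ {$}; new: +{$}
  S: {$}  A: {$,b}
iter 2: (stable)
  S: {$}  A: {$,b}

FOLLOW(A) = ["$", "b"]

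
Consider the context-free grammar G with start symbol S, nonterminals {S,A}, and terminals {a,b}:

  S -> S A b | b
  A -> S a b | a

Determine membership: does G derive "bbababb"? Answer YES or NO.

Convert to CNF:
  S -> S X3 | b
  A -> S X2 | a
  T0 -> a
  T1 -> b
  X2 -> T0 T1
  X3 -> A T1

CYK fill:
  T[0,0] 'b' = {S,T1}  orig:{S}
  T[1,1] 'b' = {S,T1}  orig:{S}
  T[2,2] 'a' = {A,T0}  orig:{A}
  T[3,3] 'b' = {S,T1}  orig:{S}
  T[4,4] 'a' = {A,T0}  orig:{A}
  T[5,5] 'b' = {S,T1}  orig:{S}
  T[6,6] 'b' = {S,T1}  orig:{S}
  T[0,1] 'bb' = ∅
  T[1,2] 'ba' = ∅
  T[2,3] 'ab' = {X2,X3}  orig:{}
  T[3,4] 'ba' = ∅
  T[4,5] 'ab' = {X2,X3}  orig:{}
  T[5,6] 'bb' = ∅
  T[0,2] 'bba' = ∅
  T[1,3] 'bab' = {A,S}
  T[2,4] 'aba' = ∅
  T[3,5] 'bab' = {A,S}
  T[4,6] 'abb' = ∅
  T[0,3] 'bbab' = ∅
  T[1,4] 'baba' = ∅
  T[2,5] 'abab' = ∅
  T[3,6] 'babb' = {X3}  orig:{}
  T[0,4] 'bbaba' = ∅
  T[1,5] 'babab' = {A,S}
  T[2,6] 'ababb' = ∅
  T[0,5] 'bbabab' = ∅
  T[1,6] 'bababb' = {X3}  orig:{}
  T[0,6] 'bbababb' = {S}

S ∈ T[0,6] ⇒ YES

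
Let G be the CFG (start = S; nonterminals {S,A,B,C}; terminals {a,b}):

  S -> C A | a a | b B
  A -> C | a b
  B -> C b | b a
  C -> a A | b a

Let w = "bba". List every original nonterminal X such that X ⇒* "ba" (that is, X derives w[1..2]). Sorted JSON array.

CNF form of G:
  S -> C A | T0 T0 | T1 B
  A -> T0 A | T0 T1 | T1 T0
  B -> C T1 | T1 T0
  C -> T0 A | T1 T0
  T0 -> a
  T1 -> b

CYK fill — only the sub-triangle for w[1..2]:
  T[1,1] 'b' = {T1}  orig:{}
  T[2,2] 'a' = {T0}  orig:{}
  T[1,2] 'ba' = {A,B,C}

Original NTs in T[1,2] deriving "ba": ["A", "B", "C"]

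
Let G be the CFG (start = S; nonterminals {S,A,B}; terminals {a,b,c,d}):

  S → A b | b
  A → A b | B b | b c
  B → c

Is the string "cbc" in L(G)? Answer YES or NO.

Convert to CNF:
  S -> A T0 | b
  A -> A T0 | B T0 | T0 T1
  B -> c
  T0 -> b
  T1 -> c

Fill CYK table bottom-up:
  T[0,0] 'c' = {B,T1}  orig:{B}
  T[1,1] 'b' = {S,T0}  orig:{S}
  T[2,2] 'c' = {B,T1}  orig:{B}
  T[0,1] 'cb' = {A}
  T[1,2] 'bc' = {A}
  T[0,2] 'cbc' = ∅

S ∉ T[0,2] ⇒ NO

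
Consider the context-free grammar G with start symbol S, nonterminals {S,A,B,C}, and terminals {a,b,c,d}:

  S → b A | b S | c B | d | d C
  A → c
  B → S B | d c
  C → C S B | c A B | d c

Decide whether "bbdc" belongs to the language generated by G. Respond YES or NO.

Convert to CNF:
  S -> T0 C | T1 B | T2 A | T2 S | d
  A -> c
  B -> S B | T0 T1
  C -> C X3 | T0 T1 | T1 X4
  T0 -> d
  T1 -> c
  T2 -> b
  X3 -> S B
  X4 -> A B

CYK table (by increasing span):
  [0..0]={T2}  "b"  orig:{}
  [1..1]={T2}  "b"  orig:{}
  [2..2]={S,T0}  "d"  orig:{S}
  [3..3]={A,T1}  "c"  orig:{A}
  [0..1]=∅  "bb"
  [1..2]={S}  "bd"
  [2..3]={B,C}  "dc"
  [0..2]={S}  "bbd"
  [1..3]=∅  "bdc"
  [0..3]=∅  "bbdc"

S ∉ T[0,3] ⇒ NO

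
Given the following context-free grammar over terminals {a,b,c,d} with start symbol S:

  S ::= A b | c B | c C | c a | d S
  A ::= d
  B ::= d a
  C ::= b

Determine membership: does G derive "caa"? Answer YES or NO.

Convert to CNF:
  S -> A T2 | T0 S | T3 B | T3 C | T3 T1
  A -> d
  B -> T0 T1
  C -> b
  T0 -> d
  T1 -> a
  T2 -> b
  T3 -> c

CYK fill:
  T[0,0] 'c' = {T3}  orig:{}
  T[1,1] 'a' = {T1}  orig:{}
  T[2,2] 'a' = {T1}  orig:{}
  T[0,1] 'ca' = {S}
  T[1,2] 'aa' = ∅
  T[0,2] 'caa' = ∅

S ∉ T[0,2] ⇒ NO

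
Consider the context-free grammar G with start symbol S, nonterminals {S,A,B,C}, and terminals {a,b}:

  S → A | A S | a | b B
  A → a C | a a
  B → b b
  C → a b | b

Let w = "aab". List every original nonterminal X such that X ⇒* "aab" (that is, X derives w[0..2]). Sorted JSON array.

CNF form of G:
  S -> A S | T0 C | T0 T0 | T1 B | a
  A -> T0 C | T0 T0
  B -> T1 T1
  C -> T0 T1 | b
  T0 -> a
  T1 -> b

Fill CYK table bottom-up — only the sub-triangle for w[0..2]:
  [0..0]={S,T0}  "a"  orig:{S}
  [1..1]={S,T0}  "a"  orig:{S}
  [2..2]={C,T1}  "b"  orig:{C}
  [0..1]={A,S}  "aa"
  [1..2]={A,C,S}  "ab"
  [0..2]={A,S}  "aab"

Original NTs in T[0,2] deriving "aab": ["A", "S"]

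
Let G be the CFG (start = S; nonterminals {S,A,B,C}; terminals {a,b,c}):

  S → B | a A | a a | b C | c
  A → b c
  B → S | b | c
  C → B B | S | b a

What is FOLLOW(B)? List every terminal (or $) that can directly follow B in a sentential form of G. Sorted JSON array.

FIRST iteration:
iter 1:
  A via A→b c: +{b}
  B via B→b: +{b}
  B via B→c: +{c}
  C via C→B B: +{b,c}
  S via S→B: +{b,c}
  S via S→a A: +{a}
  FIRST(S)={a,b,c}  FIRST(A)={b}  FIRST(B)={b,c}  FIRST(C)={b,c}
iter 2:
  B via B→S: +{a}
  C via C→B B: +{a}
  FIRST(S)={a,b,c}  FIRST(A)={b}  FIRST(B)={a,b,c}  FIRST(C)={a,b,c}
iter 3: — fixpoint
  FIRST(S)={a,b,c}  FIRST(A)={b}  FIRST(B)={a,b,c}  FIRST(C)={a,b,c}

Compute FOLLOW by fixpoint:
FOLLOW(S) := {$}
pass 1:
  C→B B: FOLLOW(B) ⊇ FIRST(B) = {a,b,c}; new: +{a,b,c}
  S→B: FOLLOW(B) ⊇ FOLLOW(S) ⊇ {$}; new: +{$}
  S→a A: FOLLOW(A) ⊇ FOLLOW(S) ⊇ {$}; new: +{$}
  S→b C: FOLLOW(C) ⊇ FOLLOW(S) ⊇ {$}; new: +{$}
  S: {$}  A: {$}  B: {$,a,b,c}  C: {$}
pass 2:
  B→S: FOLLOW(S) ⊇ FOLLOW(B) ⊇ {$,a,b,c}; new: +{a,b,c}
  S→a A: FOLLOW(A) ⊇ FOLLOW(S) ⊇ {$,a,b,c}; new: +{a,b,c}
  S→b C: FOLLOW(C) ⊇ FOLLOW(S) ⊇ {$,a,b,c}; new: +{a,b,c}
  S: {$,a,b,c}  A: {$,a,b,c}  B: {$,a,b,c}  C: {$,a,b,c}
pass 3: (stable)
  S: {$,a,b,c}  A: {$,a,b,c}  B: {$,a,b,c}  C: {$,a,b,c}

FOLLOW(B) = ["$", "a", "b", "c"]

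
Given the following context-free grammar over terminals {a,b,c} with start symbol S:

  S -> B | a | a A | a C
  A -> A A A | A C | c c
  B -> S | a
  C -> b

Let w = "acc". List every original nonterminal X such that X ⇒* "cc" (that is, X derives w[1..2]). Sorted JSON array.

CNF form of G:
  S -> T1 A | T1 C | a
  A -> A C | A X2 | T0 T0
  B -> T1 A | T1 C | a
  C -> b
  T0 -> c
  T1 -> a
  X2 -> A A

CYK table (by increasing span) (cells [i..j] with 1 ≤ i ≤ j ≤ 2 only):
  cell(1,1) c: {T0}  orig:{}
  cell(2,2) c: {T0}  orig:{}
  cell(1,2) cc: {A}

Original NTs in T[1,2] deriving "cc": ["A"]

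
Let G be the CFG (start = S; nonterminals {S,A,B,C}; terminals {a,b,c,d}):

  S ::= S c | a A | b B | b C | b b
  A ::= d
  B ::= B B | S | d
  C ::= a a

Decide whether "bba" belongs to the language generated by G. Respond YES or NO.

Convert to CNF:
  S -> S T0 | T1 A | T2 B | T2 C | T2 T2
  A -> d
  B -> B B | S T0 | T1 A | T2 B | T2 C | T2 T2 | d
  C -> T1 T1
  T0 -> c
  T1 -> a
  T2 -> b

Fill CYK table bottom-up:
  cell(0,0) b: {T2}  orig:{}
  cell(1,1) b: {T2}  orig:{}
  cell(2,2) a: {T1}  orig:{}
  cell(0,1) bb: {B,S}
  cell(1,2) ba: ∅
  cell(0,2) bba: ∅

S ∉ T[0,2] ⇒ NO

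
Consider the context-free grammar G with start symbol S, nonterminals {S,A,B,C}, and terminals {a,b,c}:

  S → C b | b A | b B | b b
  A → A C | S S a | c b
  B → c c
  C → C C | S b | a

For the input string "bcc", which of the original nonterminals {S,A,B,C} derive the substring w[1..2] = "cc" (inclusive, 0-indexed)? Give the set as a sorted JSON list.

CNF form of G:
  S -> C T2 | T2 A | T2 B | T2 T2
  A -> A C | S X3 | T1 T2
  B -> T1 T1
  C -> C C | S T2 | a
  T0 -> a
  T1 -> c
  T2 -> b
  X3 -> S T0

CYK table (by increasing span), restricted to cells inside w[1..2]:
  [1..1]={T1}  "c"  orig:{}
  [2..2]={T1}  "c"  orig:{}
  [1..2]={B}  "cc"

Original NTs in T[1,2] deriving "cc": ["B"]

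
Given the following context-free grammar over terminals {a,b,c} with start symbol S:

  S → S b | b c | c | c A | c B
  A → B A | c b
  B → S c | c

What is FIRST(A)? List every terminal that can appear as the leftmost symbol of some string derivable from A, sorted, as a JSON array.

FIRST iteration:
pass 1:
  A via A→c b: +{c}
  B via B→c: +{c}
  S via S→b c: +{b}
  S via S→c: +{c}
  FIRST[S]={b,c}  FIRST[A]={c}  FIRST[B]={c}
pass 2:
  B via B→S c: +{b}
  FIRST[S]={b,c}  FIRST[A]={c}  FIRST[B]={b,c}
pass 3:
  A via A→B A: +{b}
  FIRST[S]={b,c}  FIRST[A]={b,c}  FIRST[B]={b,c}
pass 4: done
  FIRST[S]={b,c}  FIRST[A]={b,c}  FIRST[B]={b,c}

FIRST(A) = ["b", "c"]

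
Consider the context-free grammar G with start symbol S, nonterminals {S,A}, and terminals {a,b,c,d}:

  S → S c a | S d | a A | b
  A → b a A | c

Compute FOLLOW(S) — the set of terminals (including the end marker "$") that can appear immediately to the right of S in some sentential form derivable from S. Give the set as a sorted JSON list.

FIRST sets, iterate to fixpoint:
pass 1:
  A via A→b a A: +{b}
  A via A→c: +{c}
  S via S→a A: +{a}
  S via S→b: +{b}
  S: {a,b}  A: {b,c}
pass 2: — fixpoint
  S: {a,b}  A: {b,c}

FOLLOW iteration:
FOLLOW(S) := {$}
[1]
  S→S c a: FOLLOW(S) ⊇ FIRST(c) = {c}; new: +{c}
  S→S d: FOLLOW(S) ⊇ FIRST(d) = {d}; new: +{d}
  S→a A: FOLLOW(A) ⊇ FOLLOW(S) ⊇ {$,c,d}; new: +{$,c,d}
  S: {$,c,d}  A: {$,c,d}
[2] (stable)
  S: {$,c,d}  A: {$,c,d}

FOLLOW(S) = ["$", "c", "d"]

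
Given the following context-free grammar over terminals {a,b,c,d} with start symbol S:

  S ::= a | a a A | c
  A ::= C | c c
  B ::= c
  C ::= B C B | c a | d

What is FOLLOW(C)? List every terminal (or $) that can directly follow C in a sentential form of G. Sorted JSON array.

FIRST iteration:
iter 1:
  A via A→c c: +{c}
  B via B→c: +{c}
  C via C→B C B: +{c}
  C via C→d: +{d}
  S via S→a: +{a}
  S via S→c: +{c}
  FIRST(S)={a,c}  FIRST(A)={c}  FIRST(B)={c}  FIRST(C)={c,d}
iter 2:
  A via A→C: +{d}
  FIRST(S)={a,c}  FIRST(A)={c,d}  FIRST(B)={c}  FIRST(C)={c,d}
iter 3: — fixpoint
  FIRST(S)={a,c}  FIRST(A)={c,d}  FIRST(B)={c}  FIRST(C)={c,d}

FOLLOW sets:
FOLLOW(S) := {$}
[1]
  C→B C B: FOLLOW(B) ⊇ FIRST(C) = {c,d}; new: +{c,d}
  C→B C B: FOLLOW(C) ⊇ FIRST(B) = {c}; new: +{c}
  S→a a A: FOLLOW(A) ⊇ FOLLOW(S) ⊇ {$}; new: +{$}
  FOLLOW(S)={$}  FOLLOW(A)={$}  FOLLOW(B)={c,d}  FOLLOW(C)={c}
[2]
  A→C: FOLLOW(C) ⊇ FOLLOW(A) ⊇ {$}; new: +{$}
  C→B C B: FOLLOW(B) ⊇ FOLLOW(C) ⊇ {$,c}; new: +{$}
  FOLLOW(S)={$}  FOLLOW(A)={$}  FOLLOW(B)={$,c,d}  FOLLOW(C)={$,c}
[3] (stable)
  FOLLOW(S)={$}  FOLLOW(A)={$}  FOLLOW(B)={$,c,d}  FOLLOW(C)={$,c}

FOLLOW(C) = ["$", "c"]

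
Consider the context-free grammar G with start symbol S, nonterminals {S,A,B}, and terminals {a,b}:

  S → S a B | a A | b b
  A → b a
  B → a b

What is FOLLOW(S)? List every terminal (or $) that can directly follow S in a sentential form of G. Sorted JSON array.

FIRST sets, iterate to fixpoint:
[1]
  A via A→b a: +{b}
  B via B→a b: +{a}
  S via S→a A: +{a}
  S via S→b b: +{b}
  FIRST[S]={a,b}  FIRST[A]={b}  FIRST[B]={a}
[2] — fixpoint
  FIRST[S]={a,b}  FIRST[A]={b}  FIRST[B]={a}

Compute FOLLOW by fixpoint:
seed FOLLOW(S) with $
iter 1:
  S→S a B: FOLLOW(S) ⊇ FIRST(a) = {a}; new: +{a}
  S→S a B: FOLLOW(B) ⊇ FOLLOW(S) ⊇ {$,a}; new: +{$,a}
  S→a A: FOLLOW(A) ⊇ FOLLOW(S) ⊇ {$,a}; new: +{$,a}
  S: {$,a}  A: {$,a}  B: {$,a}
iter 2: — fixpoint
  S: {$,a}  A: {$,a}  B: {$,a}

FOLLOW(S) = ["$", "a"]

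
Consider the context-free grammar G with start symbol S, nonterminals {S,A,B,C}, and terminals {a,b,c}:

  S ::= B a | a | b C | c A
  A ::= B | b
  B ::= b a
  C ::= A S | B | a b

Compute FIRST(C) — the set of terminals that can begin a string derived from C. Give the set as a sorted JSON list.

FIRST sets, iterate to fixpoint:
[1]
  A via A→b: +{b}
  B via B→b a: +{b}
  C via C→A S: +{b}
  C via C→a b: +{a}
  S via S→B a: +{b}
  S via S→a: +{a}
  S via S→c A: +{c}
  S: {a,b,c}  A: {b}  B: {b}  C: {a,b}
[2] done
  S: {a,b,c}  A: {b}  B: {b}  C: {a,b}

FIRST(C) = ["a", "b"]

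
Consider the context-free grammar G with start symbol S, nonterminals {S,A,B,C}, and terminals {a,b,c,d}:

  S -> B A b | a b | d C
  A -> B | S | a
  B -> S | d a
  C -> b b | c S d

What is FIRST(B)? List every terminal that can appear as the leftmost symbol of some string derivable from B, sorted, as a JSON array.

FIRST sets, iterate to fixpoint:
round 1:
  A via A→a: +{a}
  B via B→d a: +{d}
  C via C→b b: +{b}
  C via C→c S d: +{c}
  S via S→B A b: +{d}
  S via S→a b: +{a}
  FIRST[S]={a,d}  FIRST[A]={a}  FIRST[B]={d}  FIRST[C]={b,c}
round 2:
  A via A→B: +{d}
  B via B→S: +{a}
  FIRST[S]={a,d}  FIRST[A]={a,d}  FIRST[B]={a,d}  FIRST[C]={b,c}
round 3: (no change)
  FIRST[S]={a,d}  FIRST[A]={a,d}  FIRST[B]={a,d}  FIRST[C]={b,c}

FIRST(B) = ["a", "d"]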